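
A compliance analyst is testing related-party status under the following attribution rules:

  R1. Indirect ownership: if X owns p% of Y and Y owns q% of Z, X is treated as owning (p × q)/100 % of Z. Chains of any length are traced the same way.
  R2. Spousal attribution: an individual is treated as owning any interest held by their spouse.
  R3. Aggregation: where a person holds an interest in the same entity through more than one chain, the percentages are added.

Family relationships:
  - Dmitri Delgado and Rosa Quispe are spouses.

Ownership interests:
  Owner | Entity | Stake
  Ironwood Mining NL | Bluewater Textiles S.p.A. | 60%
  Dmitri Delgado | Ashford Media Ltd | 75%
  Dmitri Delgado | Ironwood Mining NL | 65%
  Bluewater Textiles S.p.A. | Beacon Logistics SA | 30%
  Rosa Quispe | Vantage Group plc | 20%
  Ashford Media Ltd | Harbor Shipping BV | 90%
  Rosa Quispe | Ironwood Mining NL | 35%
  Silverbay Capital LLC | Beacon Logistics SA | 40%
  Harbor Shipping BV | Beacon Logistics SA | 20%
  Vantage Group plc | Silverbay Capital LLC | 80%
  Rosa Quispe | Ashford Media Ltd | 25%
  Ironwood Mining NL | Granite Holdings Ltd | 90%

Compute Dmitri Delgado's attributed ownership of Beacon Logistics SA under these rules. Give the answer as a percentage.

42.4%

By spousal attribution (R2), Dmitri Delgado is treated as also owning Rosa Quispe's interest in Ashford Media Ltd, giving 75% + 25% = 100%.
By spousal attribution (R2), Dmitri Delgado is treated as also owning Rosa Quispe's interest in Ironwood Mining NL, giving 65% + 35% = 100%.
By spousal attribution (R2), Dmitri Delgado is treated as owning Rosa Quispe's 20% interest in Vantage Group plc.
Chain via Ashford Media Ltd → Harbor Shipping BV (R1): 100% × 90% × 20% = 18% of Beacon Logistics SA.
Chain via Ironwood Mining NL → Bluewater Textiles S.p.A. (R1): 100% × 60% × 30% = 18% of Beacon Logistics SA.
Chain via Vantage Group plc → Silverbay Capital LLC (R1): 20% × 80% × 40% = 6.4% of Beacon Logistics SA.
Aggregating (R3): 18% + 18% + 6.4% = 42.4%.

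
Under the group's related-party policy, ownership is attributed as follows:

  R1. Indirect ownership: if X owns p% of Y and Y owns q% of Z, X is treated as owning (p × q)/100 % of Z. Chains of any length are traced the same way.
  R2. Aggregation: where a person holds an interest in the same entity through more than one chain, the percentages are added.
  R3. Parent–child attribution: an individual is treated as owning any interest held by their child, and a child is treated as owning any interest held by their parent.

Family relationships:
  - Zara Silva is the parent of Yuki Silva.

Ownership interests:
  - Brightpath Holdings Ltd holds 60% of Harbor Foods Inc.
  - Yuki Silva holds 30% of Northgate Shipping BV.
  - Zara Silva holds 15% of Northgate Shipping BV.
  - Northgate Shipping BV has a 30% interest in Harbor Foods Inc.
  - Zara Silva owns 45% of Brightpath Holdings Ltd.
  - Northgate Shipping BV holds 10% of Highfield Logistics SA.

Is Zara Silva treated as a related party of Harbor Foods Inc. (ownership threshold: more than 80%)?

By parent–child attribution (R3), Zara Silva is treated as also owning Yuki Silva's interest in Northgate Shipping BV, giving 15% + 30% = 45%.
Chain via Northgate Shipping BV (R1): 45% × 30% = 13.5% of Harbor Foods Inc.
Chain via Brightpath Holdings Ltd (R1): 45% × 60% = 27% of Harbor Foods Inc.
Aggregating (R2): 13.5% + 27% = 40.5%.
40.5% does not exceed the 80% threshold, so Zara is not a related party to Harbor Foods Inc.

No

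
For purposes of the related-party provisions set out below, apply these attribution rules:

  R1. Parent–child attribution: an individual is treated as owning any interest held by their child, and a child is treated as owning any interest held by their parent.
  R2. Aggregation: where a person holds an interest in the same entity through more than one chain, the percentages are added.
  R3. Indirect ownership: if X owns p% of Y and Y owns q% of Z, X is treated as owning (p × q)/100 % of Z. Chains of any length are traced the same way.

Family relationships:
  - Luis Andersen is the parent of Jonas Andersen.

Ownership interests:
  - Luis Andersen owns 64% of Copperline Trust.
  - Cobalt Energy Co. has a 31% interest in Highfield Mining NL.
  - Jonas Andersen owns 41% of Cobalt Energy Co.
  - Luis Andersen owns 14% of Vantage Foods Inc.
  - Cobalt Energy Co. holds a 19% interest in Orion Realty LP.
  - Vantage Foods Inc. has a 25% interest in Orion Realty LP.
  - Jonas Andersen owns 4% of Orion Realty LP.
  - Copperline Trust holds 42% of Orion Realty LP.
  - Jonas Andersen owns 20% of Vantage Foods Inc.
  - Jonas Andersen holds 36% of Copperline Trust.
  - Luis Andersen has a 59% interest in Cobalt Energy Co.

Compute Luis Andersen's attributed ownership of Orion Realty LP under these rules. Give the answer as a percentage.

By parent–child attribution (R1), Luis Andersen is treated as also owning Jonas Andersen's interest in Copperline Trust, giving 64% + 36% = 100%.
By parent–child attribution (R1), Luis Andersen is treated as also owning Jonas Andersen's interest in Cobalt Energy Co, giving 59% + 41% = 100%.
By parent–child attribution (R1), Luis Andersen is treated as also owning Jonas Andersen's interest in Vantage Foods Inc, giving 14% + 20% = 34%.
By parent–child attribution (R1), Luis Andersen is treated as owning Jonas Andersen's 4% interest in Orion Realty LP.
Chain via Copperline Trust (R3): 100% × 42% = 42% of Orion Realty LP.
Chain via Cobalt Energy Co. (R3): 100% × 19% = 19% of Orion Realty LP.
Chain via Vantage Foods Inc. (R3): 34% × 25% = 8.5% of Orion Realty LP.
Direct interest in Orion Realty LP: 4%.
Aggregating (R2): 42% + 19% + 8.5% + 4% = 73.5%.

73.5%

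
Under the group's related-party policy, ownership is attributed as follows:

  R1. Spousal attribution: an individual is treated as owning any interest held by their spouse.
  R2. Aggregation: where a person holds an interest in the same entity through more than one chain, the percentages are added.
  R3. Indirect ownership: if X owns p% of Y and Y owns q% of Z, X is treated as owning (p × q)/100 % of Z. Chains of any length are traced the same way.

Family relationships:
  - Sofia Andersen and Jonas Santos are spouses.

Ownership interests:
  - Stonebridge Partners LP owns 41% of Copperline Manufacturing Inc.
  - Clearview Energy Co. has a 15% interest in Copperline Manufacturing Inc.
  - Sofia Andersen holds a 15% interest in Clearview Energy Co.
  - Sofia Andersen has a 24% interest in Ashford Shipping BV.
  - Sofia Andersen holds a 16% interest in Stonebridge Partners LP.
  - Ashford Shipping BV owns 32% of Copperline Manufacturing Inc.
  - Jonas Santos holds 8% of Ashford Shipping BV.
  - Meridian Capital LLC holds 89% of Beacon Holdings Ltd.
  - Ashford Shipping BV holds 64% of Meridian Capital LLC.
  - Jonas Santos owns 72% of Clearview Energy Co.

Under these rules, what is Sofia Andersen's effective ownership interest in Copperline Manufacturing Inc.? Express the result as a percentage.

29.85%

By spousal attribution (R1), Sofia Andersen is treated as also owning Jonas Santos's interest in Clearview Energy Co, giving 15% + 72% = 87%.
By spousal attribution (R1), Sofia Andersen is treated as also owning Jonas Santos's interest in Ashford Shipping BV, giving 24% + 8% = 32%.
Chain via Stonebridge Partners LP (R3): 16% × 41% = 6.56% of Copperline Manufacturing Inc.
Chain via Clearview Energy Co. (R3): 87% × 15% = 13.05% of Copperline Manufacturing Inc.
Chain via Ashford Shipping BV (R3): 32% × 32% = 10.24% of Copperline Manufacturing Inc.
Aggregating (R2): 6.56% + 13.05% + 10.24% = 29.85%.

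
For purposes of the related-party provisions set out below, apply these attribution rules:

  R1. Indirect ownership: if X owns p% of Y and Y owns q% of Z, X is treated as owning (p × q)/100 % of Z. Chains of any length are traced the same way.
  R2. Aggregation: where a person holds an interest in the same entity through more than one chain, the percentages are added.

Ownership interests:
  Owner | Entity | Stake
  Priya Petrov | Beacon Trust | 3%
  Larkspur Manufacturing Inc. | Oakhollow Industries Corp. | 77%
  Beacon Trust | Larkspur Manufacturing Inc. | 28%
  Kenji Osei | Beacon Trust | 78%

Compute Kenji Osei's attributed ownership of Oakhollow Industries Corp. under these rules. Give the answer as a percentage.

Chain via Beacon Trust → Larkspur Manufacturing Inc. (R1): 78% × 28% × 77% = 16.8168% of Oakhollow Industries Corp.

16.8168%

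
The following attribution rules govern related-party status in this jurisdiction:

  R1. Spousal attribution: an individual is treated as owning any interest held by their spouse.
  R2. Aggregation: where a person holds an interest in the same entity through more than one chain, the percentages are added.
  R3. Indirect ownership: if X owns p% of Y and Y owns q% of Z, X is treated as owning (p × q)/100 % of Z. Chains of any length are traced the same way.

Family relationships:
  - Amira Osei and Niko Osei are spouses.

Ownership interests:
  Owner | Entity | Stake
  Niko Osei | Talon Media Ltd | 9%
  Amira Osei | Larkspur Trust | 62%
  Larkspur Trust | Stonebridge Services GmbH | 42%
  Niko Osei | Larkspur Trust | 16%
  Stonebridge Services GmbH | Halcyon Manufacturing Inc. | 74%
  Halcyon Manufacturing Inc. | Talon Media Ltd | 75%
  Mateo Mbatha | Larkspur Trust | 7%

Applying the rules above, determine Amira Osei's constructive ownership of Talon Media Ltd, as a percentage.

27.1818%

By spousal attribution (R1), Amira Osei is treated as also owning Niko Osei's interest in Larkspur Trust, giving 62% + 16% = 78%.
By spousal attribution (R1), Amira Osei is treated as owning Niko Osei's 9% interest in Talon Media Ltd.
Chain via Larkspur Trust → Stonebridge Services GmbH → Halcyon Manufacturing Inc. (R3): 78% × 42% × 74% × 75% = 18.1818% of Talon Media Ltd.
Direct interest in Talon Media Ltd: 9%.
Aggregating (R2): 18.1818% + 9% = 27.1818%.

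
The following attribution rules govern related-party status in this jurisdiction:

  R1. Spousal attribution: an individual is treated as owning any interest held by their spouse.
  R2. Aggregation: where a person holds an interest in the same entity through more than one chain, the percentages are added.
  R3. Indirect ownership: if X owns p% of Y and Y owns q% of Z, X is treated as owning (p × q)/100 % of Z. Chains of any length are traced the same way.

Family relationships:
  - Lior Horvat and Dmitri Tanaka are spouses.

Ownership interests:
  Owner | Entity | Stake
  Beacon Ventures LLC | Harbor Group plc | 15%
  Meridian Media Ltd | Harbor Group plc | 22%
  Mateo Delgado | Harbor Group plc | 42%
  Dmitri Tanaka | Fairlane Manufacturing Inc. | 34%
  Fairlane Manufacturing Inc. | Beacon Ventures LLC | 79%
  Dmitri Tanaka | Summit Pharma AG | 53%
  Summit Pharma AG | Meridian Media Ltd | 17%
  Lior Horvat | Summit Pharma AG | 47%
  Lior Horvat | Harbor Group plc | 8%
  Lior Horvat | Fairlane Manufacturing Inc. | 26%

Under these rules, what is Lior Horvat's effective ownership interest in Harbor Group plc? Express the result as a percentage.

18.85%

By spousal attribution (R1), Lior Horvat is treated as also owning Dmitri Tanaka's interest in Fairlane Manufacturing Inc, giving 26% + 34% = 60%.
By spousal attribution (R1), Lior Horvat is treated as also owning Dmitri Tanaka's interest in Summit Pharma AG, giving 47% + 53% = 100%.
Chain via Fairlane Manufacturing Inc. → Beacon Ventures LLC (R3): 60% × 79% × 15% = 7.11% of Harbor Group plc.
Chain via Summit Pharma AG → Meridian Media Ltd (R3): 100% × 17% × 22% = 3.74% of Harbor Group plc.
Direct interest in Harbor Group plc: 8%.
Aggregating (R2): 7.11% + 3.74% + 8% = 18.85%.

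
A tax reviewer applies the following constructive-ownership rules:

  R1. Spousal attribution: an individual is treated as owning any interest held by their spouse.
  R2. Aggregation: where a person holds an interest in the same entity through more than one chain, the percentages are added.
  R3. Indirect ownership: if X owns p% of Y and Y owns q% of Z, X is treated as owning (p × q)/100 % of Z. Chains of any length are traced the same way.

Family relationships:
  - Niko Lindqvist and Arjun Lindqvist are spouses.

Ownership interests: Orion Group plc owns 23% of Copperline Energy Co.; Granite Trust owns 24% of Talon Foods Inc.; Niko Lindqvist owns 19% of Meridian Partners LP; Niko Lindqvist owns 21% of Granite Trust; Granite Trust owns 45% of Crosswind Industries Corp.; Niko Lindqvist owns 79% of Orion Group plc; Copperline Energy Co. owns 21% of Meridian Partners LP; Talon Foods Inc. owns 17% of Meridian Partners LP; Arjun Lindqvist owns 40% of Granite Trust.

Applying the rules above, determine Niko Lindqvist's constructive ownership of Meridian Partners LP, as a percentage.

25.3045%

By spousal attribution (R1), Niko Lindqvist is treated as also owning Arjun Lindqvist's interest in Granite Trust, giving 21% + 40% = 61%.
Chain via Orion Group plc → Copperline Energy Co. (R3): 79% × 23% × 21% = 3.8157% of Meridian Partners LP.
Chain via Granite Trust → Talon Foods Inc. (R3): 61% × 24% × 17% = 2.4888% of Meridian Partners LP.
Direct interest in Meridian Partners LP: 19%.
Aggregating (R2): 3.8157% + 2.4888% + 19% = 25.3045%.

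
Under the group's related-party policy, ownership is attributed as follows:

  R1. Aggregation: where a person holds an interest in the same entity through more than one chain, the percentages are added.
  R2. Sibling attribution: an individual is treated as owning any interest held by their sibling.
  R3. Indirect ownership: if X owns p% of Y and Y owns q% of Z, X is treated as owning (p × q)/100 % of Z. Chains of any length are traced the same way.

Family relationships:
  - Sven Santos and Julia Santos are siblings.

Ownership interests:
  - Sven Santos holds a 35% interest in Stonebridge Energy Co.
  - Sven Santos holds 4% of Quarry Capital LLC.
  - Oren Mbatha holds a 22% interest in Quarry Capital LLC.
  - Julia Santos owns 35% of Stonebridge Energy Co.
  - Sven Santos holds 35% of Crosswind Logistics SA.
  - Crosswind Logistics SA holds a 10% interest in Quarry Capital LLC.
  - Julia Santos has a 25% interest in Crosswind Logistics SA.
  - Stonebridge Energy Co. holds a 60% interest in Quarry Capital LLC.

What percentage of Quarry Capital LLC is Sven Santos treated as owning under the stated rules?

52%

By sibling attribution (R2), Sven Santos is treated as also owning Julia Santos's interest in Crosswind Logistics SA, giving 35% + 25% = 60%.
By sibling attribution (R2), Sven Santos is treated as also owning Julia Santos's interest in Stonebridge Energy Co, giving 35% + 35% = 70%.
Chain via Crosswind Logistics SA (R3): 60% × 10% = 6% of Quarry Capital LLC.
Chain via Stonebridge Energy Co. (R3): 70% × 60% = 42% of Quarry Capital LLC.
Direct interest in Quarry Capital LLC: 4%.
Aggregating (R1): 6% + 42% + 4% = 52%.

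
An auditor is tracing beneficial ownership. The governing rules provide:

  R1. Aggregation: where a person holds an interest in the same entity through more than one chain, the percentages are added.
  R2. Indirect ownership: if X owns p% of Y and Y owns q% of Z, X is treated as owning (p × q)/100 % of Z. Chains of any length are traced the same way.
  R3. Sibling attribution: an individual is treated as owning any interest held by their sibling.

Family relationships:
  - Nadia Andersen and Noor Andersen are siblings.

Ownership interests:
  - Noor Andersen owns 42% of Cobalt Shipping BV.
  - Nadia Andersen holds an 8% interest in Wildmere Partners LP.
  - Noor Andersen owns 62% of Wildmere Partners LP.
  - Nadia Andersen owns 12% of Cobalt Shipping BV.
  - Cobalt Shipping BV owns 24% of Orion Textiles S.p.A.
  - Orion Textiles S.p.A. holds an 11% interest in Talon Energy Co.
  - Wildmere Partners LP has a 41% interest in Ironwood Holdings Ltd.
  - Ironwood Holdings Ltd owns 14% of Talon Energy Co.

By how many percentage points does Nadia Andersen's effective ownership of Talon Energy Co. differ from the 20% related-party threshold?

14.5564

By sibling attribution (R3), Nadia Andersen is treated as also owning Noor Andersen's interest in Wildmere Partners LP, giving 8% + 62% = 70%.
By sibling attribution (R3), Nadia Andersen is treated as also owning Noor Andersen's interest in Cobalt Shipping BV, giving 12% + 42% = 54%.
Chain via Wildmere Partners LP → Ironwood Holdings Ltd (R2): 70% × 41% × 14% = 4.018% of Talon Energy Co.
Chain via Cobalt Shipping BV → Orion Textiles S.p.A. (R2): 54% × 24% × 11% = 1.4256% of Talon Energy Co.
Aggregating (R1): 4.018% + 1.4256% = 5.4436%.
5.4436% falls short of the 20% threshold by 14.5564 percentage points.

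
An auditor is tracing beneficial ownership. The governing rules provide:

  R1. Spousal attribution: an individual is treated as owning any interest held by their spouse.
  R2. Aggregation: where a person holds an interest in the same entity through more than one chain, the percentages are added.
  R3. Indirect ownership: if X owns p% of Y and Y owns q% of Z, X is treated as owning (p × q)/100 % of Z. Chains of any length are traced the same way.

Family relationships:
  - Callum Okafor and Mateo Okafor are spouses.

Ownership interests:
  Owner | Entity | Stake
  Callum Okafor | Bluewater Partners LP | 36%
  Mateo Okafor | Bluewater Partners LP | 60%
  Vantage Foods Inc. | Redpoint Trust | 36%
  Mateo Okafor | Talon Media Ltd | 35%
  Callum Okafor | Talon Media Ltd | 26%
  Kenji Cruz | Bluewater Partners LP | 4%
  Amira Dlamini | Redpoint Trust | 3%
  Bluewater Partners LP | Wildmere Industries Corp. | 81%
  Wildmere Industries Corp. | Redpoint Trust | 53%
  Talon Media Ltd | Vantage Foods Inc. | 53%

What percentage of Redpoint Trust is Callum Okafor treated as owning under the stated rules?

52.8516%

By spousal attribution (R1), Callum Okafor is treated as also owning Mateo Okafor's interest in Bluewater Partners LP, giving 36% + 60% = 96%.
By spousal attribution (R1), Callum Okafor is treated as also owning Mateo Okafor's interest in Talon Media Ltd, giving 26% + 35% = 61%.
Chain via Bluewater Partners LP → Wildmere Industries Corp. (R3): 96% × 81% × 53% = 41.2128% of Redpoint Trust.
Chain via Talon Media Ltd → Vantage Foods Inc. (R3): 61% × 53% × 36% = 11.6388% of Redpoint Trust.
Aggregating (R2): 41.2128% + 11.6388% = 52.8516%.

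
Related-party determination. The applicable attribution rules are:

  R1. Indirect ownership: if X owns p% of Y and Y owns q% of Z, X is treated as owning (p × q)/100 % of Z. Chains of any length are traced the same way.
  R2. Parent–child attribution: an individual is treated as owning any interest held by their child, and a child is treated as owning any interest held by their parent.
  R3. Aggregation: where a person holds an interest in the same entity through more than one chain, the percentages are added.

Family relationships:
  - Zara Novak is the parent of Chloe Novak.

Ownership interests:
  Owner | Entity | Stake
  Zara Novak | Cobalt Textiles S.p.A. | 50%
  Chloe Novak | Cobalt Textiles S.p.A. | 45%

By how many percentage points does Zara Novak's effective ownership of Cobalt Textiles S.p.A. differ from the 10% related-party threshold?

By parent–child attribution (R2), Zara Novak is treated as also owning Chloe Novak's interest in Cobalt Textiles S.p.A, giving 50% + 45% = 95%.
Direct interest in Cobalt Textiles S.p.A: 95%.
95% exceeds the 10% threshold by 85 percentage points.

85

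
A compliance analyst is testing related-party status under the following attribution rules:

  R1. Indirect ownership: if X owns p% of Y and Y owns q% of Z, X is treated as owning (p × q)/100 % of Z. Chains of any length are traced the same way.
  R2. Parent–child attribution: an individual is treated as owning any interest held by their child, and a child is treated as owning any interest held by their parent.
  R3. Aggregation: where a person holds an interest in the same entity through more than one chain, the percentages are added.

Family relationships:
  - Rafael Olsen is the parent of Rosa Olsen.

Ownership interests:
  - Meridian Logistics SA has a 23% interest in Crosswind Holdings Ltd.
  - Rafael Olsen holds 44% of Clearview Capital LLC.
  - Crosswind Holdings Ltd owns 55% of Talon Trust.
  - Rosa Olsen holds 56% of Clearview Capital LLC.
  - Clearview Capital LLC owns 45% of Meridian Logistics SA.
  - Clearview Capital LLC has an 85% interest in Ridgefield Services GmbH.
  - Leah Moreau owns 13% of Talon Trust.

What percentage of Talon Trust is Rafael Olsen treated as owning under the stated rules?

5.6925%

By parent–child attribution (R2), Rafael Olsen is treated as also owning Rosa Olsen's interest in Clearview Capital LLC, giving 44% + 56% = 100%.
Chain via Clearview Capital LLC → Meridian Logistics SA → Crosswind Holdings Ltd (R1): 100% × 45% × 23% × 55% = 5.6925% of Talon Trust.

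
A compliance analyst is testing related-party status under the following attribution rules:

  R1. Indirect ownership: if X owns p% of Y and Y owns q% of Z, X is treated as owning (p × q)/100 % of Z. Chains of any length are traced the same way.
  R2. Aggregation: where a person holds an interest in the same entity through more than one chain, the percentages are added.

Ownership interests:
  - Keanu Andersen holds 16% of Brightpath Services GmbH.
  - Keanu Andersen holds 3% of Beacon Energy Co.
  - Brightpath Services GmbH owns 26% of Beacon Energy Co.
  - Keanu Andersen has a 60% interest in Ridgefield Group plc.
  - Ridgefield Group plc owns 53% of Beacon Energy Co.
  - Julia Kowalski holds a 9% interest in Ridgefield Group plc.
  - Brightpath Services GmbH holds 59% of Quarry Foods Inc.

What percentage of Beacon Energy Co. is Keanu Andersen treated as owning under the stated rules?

Chain via Brightpath Services GmbH (R1): 16% × 26% = 4.16% of Beacon Energy Co.
Chain via Ridgefield Group plc (R1): 60% × 53% = 31.8% of Beacon Energy Co.
Direct interest in Beacon Energy Co: 3%.
Aggregating (R2): 4.16% + 31.8% + 3% = 38.96%.

38.96%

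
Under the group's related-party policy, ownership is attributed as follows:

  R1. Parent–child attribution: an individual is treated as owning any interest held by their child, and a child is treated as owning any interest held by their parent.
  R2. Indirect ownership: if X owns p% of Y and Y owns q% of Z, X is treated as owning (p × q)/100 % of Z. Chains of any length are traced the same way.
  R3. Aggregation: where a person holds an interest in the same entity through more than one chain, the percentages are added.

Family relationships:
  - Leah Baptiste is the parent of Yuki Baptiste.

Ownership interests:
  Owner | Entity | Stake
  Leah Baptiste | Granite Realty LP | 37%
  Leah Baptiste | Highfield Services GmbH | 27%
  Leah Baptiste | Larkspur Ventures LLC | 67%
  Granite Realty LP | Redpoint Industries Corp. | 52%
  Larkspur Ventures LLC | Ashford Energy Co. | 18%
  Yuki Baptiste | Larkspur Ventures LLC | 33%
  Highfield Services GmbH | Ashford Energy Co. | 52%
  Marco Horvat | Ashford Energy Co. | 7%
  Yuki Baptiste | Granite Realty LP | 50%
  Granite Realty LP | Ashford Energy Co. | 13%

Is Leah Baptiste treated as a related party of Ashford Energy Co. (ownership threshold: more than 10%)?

By parent–child attribution (R1), Leah Baptiste is treated as also owning Yuki Baptiste's interest in Granite Realty LP, giving 37% + 50% = 87%.
By parent–child attribution (R1), Leah Baptiste is treated as also owning Yuki Baptiste's interest in Larkspur Ventures LLC, giving 67% + 33% = 100%.
Chain via Granite Realty LP (R2): 87% × 13% = 11.31% of Ashford Energy Co.
Chain via Larkspur Ventures LLC (R2): 100% × 18% = 18% of Ashford Energy Co.
Chain via Highfield Services GmbH (R2): 27% × 52% = 14.04% of Ashford Energy Co.
Aggregating (R3): 11.31% + 18% + 14.04% = 43.35%.
43.35% exceeds the 10% threshold, so Leah is a related party to Ashford Energy Co.

Yes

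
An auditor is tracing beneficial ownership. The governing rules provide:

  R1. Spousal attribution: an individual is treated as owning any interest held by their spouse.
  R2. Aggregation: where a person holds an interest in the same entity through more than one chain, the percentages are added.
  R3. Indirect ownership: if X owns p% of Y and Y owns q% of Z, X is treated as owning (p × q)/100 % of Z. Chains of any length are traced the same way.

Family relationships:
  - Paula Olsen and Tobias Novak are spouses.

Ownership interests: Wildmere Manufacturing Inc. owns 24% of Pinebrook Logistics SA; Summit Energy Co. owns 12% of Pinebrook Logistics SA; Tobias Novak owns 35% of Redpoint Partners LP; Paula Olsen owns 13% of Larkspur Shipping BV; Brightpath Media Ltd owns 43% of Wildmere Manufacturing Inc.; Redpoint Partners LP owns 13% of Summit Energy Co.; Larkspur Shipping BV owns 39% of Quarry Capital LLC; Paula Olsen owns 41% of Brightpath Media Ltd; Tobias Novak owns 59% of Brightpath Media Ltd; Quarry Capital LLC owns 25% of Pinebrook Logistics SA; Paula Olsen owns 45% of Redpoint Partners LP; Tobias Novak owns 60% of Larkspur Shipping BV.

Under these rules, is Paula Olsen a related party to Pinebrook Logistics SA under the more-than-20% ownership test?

No

By spousal attribution (R1), Paula Olsen is treated as also owning Tobias Novak's interest in Redpoint Partners LP, giving 45% + 35% = 80%.
By spousal attribution (R1), Paula Olsen is treated as also owning Tobias Novak's interest in Larkspur Shipping BV, giving 13% + 60% = 73%.
By spousal attribution (R1), Paula Olsen is treated as also owning Tobias Novak's interest in Brightpath Media Ltd, giving 41% + 59% = 100%.
Chain via Redpoint Partners LP → Summit Energy Co. (R3): 80% × 13% × 12% = 1.248% of Pinebrook Logistics SA.
Chain via Larkspur Shipping BV → Quarry Capital LLC (R3): 73% × 39% × 25% = 7.1175% of Pinebrook Logistics SA.
Chain via Brightpath Media Ltd → Wildmere Manufacturing Inc. (R3): 100% × 43% × 24% = 10.32% of Pinebrook Logistics SA.
Aggregating (R2): 1.248% + 7.1175% + 10.32% = 18.6855%.
18.6855% does not exceed the 20% threshold, so Paula is not a related party to Pinebrook Logistics SA.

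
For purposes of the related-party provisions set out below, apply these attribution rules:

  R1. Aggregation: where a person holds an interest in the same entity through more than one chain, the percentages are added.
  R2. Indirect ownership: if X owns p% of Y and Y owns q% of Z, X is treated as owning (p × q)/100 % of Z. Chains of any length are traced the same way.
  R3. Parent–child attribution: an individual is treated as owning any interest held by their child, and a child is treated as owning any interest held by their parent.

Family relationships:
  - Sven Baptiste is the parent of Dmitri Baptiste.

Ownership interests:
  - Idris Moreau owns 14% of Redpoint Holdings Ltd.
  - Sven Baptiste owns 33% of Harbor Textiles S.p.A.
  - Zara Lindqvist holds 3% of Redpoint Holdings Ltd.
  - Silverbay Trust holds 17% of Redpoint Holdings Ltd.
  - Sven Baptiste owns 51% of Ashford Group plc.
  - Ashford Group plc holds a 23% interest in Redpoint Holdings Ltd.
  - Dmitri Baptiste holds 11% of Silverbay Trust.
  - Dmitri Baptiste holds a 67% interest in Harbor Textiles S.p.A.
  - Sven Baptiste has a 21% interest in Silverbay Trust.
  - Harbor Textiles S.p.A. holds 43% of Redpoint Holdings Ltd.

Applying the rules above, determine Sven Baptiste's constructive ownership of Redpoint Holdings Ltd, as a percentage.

60.17%

By parent–child attribution (R3), Sven Baptiste is treated as also owning Dmitri Baptiste's interest in Harbor Textiles S.p.A, giving 33% + 67% = 100%.
By parent–child attribution (R3), Sven Baptiste is treated as also owning Dmitri Baptiste's interest in Silverbay Trust, giving 21% + 11% = 32%.
Chain via Ashford Group plc (R2): 51% × 23% = 11.73% of Redpoint Holdings Ltd.
Chain via Harbor Textiles S.p.A. (R2): 100% × 43% = 43% of Redpoint Holdings Ltd.
Chain via Silverbay Trust (R2): 32% × 17% = 5.44% of Redpoint Holdings Ltd.
Aggregating (R1): 11.73% + 43% + 5.44% = 60.17%.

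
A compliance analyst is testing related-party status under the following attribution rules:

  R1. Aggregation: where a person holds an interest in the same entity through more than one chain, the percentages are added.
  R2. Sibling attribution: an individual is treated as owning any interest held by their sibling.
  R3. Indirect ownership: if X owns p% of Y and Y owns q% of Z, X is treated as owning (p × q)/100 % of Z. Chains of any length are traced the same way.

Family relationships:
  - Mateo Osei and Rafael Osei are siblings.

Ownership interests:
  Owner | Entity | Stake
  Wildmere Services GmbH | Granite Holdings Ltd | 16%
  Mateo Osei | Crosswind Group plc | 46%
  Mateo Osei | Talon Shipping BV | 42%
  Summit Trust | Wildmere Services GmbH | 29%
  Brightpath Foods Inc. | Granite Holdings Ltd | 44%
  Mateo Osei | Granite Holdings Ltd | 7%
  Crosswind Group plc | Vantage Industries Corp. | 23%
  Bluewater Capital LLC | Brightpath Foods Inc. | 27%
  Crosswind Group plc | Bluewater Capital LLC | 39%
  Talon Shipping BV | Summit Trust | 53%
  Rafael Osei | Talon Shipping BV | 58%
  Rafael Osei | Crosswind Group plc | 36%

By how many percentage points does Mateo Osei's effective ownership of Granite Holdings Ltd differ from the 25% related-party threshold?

11.741576

By sibling attribution (R2), Mateo Osei is treated as also owning Rafael Osei's interest in Crosswind Group plc, giving 46% + 36% = 82%.
By sibling attribution (R2), Mateo Osei is treated as also owning Rafael Osei's interest in Talon Shipping BV, giving 42% + 58% = 100%.
Chain via Crosswind Group plc → Bluewater Capital LLC → Brightpath Foods Inc. (R3): 82% × 39% × 27% × 44% = 3.799224% of Granite Holdings Ltd.
Chain via Talon Shipping BV → Summit Trust → Wildmere Services GmbH (R3): 100% × 53% × 29% × 16% = 2.4592% of Granite Holdings Ltd.
Direct interest in Granite Holdings Ltd: 7%.
Aggregating (R1): 3.799224% + 2.4592% + 7% = 13.258424%.
13.258424% falls short of the 25% threshold by 11.741576 percentage points.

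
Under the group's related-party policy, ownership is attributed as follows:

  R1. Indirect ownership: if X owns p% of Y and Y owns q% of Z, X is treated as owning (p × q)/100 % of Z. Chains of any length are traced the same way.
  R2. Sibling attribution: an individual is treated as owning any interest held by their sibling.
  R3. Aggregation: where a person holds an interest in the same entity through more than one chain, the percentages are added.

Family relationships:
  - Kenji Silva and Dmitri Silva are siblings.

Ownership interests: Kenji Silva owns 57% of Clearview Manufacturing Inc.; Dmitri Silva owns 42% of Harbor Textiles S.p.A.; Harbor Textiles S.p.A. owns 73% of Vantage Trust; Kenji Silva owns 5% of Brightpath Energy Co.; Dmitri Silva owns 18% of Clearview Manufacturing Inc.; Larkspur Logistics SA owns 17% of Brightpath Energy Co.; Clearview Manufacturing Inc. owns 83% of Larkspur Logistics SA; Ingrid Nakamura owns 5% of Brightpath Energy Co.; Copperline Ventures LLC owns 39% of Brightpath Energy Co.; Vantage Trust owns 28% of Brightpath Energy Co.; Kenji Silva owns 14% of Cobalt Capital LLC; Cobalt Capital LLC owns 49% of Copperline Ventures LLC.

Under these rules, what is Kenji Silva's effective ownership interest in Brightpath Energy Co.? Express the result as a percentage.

26.8427%

By sibling attribution (R2), Kenji Silva is treated as also owning Dmitri Silva's interest in Clearview Manufacturing Inc, giving 57% + 18% = 75%.
By sibling attribution (R2), Kenji Silva is treated as owning Dmitri Silva's 42% interest in Harbor Textiles S.p.A.
Chain via Cobalt Capital LLC → Copperline Ventures LLC (R1): 14% × 49% × 39% = 2.6754% of Brightpath Energy Co.
Chain via Clearview Manufacturing Inc. → Larkspur Logistics SA (R1): 75% × 83% × 17% = 10.5825% of Brightpath Energy Co.
Direct interest in Brightpath Energy Co: 5%.
Chain via Harbor Textiles S.p.A. → Vantage Trust (R1): 42% × 73% × 28% = 8.5848% of Brightpath Energy Co.
Aggregating (R3): 2.6754% + 10.5825% + 5% + 8.5848% = 26.8427%.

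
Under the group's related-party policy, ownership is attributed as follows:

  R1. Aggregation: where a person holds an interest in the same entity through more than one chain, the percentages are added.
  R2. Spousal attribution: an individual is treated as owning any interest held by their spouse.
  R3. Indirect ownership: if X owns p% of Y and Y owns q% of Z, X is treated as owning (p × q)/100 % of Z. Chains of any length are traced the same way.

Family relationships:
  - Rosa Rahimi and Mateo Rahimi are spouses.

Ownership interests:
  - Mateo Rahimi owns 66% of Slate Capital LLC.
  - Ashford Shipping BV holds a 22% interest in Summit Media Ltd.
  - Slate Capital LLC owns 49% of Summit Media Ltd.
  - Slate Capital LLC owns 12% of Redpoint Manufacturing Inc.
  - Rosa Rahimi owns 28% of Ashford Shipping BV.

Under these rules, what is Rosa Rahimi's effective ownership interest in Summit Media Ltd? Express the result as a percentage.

38.5%

By spousal attribution (R2), Rosa Rahimi is treated as owning Mateo Rahimi's 66% interest in Slate Capital LLC.
Chain via Ashford Shipping BV (R3): 28% × 22% = 6.16% of Summit Media Ltd.
Chain via Slate Capital LLC (R3): 66% × 49% = 32.34% of Summit Media Ltd.
Aggregating (R1): 6.16% + 32.34% = 38.5%.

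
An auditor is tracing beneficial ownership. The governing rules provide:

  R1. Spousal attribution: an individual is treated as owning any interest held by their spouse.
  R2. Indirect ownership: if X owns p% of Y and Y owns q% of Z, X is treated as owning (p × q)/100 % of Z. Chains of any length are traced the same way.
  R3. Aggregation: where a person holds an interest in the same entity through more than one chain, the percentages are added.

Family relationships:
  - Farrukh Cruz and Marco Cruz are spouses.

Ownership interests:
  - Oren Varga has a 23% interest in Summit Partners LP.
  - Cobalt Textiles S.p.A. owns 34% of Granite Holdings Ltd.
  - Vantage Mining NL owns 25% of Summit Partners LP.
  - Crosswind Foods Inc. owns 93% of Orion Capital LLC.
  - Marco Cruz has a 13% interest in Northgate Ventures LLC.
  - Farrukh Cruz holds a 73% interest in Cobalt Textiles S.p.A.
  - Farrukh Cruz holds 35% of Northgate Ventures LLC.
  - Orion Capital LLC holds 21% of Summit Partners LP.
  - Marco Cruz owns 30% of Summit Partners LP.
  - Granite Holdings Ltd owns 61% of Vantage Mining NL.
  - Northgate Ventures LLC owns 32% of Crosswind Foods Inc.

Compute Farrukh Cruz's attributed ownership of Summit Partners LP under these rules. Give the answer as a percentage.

By spousal attribution (R1), Farrukh Cruz is treated as also owning Marco Cruz's interest in Northgate Ventures LLC, giving 35% + 13% = 48%.
By spousal attribution (R1), Farrukh Cruz is treated as owning Marco Cruz's 30% interest in Summit Partners LP.
Chain via Cobalt Textiles S.p.A. → Granite Holdings Ltd → Vantage Mining NL (R2): 73% × 34% × 61% × 25% = 3.78505% of Summit Partners LP.
Chain via Northgate Ventures LLC → Crosswind Foods Inc. → Orion Capital LLC (R2): 48% × 32% × 93% × 21% = 2.999808% of Summit Partners LP.
Direct interest in Summit Partners LP: 30%.
Aggregating (R3): 3.78505% + 2.999808% + 30% = 36.784858%.

36.784858%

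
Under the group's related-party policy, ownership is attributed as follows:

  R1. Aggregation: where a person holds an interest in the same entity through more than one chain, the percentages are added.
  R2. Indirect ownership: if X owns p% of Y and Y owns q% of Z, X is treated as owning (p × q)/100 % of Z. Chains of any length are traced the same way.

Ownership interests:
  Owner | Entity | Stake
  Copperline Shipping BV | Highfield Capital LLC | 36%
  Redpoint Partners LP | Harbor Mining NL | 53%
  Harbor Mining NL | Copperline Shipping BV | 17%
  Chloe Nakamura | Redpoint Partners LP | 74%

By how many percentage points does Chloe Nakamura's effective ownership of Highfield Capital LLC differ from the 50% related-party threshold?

47.599736

Chain via Redpoint Partners LP → Harbor Mining NL → Copperline Shipping BV (R2): 74% × 53% × 17% × 36% = 2.400264% of Highfield Capital LLC.
2.400264% falls short of the 50% threshold by 47.599736 percentage points.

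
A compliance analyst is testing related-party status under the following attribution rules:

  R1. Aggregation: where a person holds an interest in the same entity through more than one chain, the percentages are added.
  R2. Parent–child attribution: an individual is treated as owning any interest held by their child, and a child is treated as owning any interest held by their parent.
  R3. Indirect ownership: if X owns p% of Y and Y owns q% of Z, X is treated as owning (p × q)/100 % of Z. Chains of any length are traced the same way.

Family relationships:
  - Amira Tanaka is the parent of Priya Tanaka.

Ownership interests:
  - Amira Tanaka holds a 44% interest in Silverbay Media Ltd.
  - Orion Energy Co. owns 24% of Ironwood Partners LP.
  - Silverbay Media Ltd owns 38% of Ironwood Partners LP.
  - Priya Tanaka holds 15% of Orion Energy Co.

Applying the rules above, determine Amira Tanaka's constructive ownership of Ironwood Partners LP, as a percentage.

20.32%

By parent–child attribution (R2), Amira Tanaka is treated as owning Priya Tanaka's 15% interest in Orion Energy Co.
Chain via Silverbay Media Ltd (R3): 44% × 38% = 16.72% of Ironwood Partners LP.
Chain via Orion Energy Co. (R3): 15% × 24% = 3.6% of Ironwood Partners LP.
Aggregating (R1): 16.72% + 3.6% = 20.32%.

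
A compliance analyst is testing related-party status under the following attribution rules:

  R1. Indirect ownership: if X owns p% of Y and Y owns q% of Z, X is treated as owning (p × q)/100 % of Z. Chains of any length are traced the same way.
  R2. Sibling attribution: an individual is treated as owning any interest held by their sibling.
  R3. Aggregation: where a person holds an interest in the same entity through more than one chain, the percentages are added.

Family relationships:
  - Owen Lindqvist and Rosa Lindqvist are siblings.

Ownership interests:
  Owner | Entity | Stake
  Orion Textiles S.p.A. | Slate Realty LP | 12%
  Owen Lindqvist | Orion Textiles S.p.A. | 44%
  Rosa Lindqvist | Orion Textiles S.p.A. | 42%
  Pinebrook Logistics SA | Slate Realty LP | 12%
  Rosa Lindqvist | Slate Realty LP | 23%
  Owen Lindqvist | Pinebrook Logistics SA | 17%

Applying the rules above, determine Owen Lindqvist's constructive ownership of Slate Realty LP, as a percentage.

35.36%

By sibling attribution (R2), Owen Lindqvist is treated as also owning Rosa Lindqvist's interest in Orion Textiles S.p.A, giving 44% + 42% = 86%.
By sibling attribution (R2), Owen Lindqvist is treated as owning Rosa Lindqvist's 23% interest in Slate Realty LP.
Chain via Orion Textiles S.p.A. (R1): 86% × 12% = 10.32% of Slate Realty LP.
Chain via Pinebrook Logistics SA (R1): 17% × 12% = 2.04% of Slate Realty LP.
Direct interest in Slate Realty LP: 23%.
Aggregating (R3): 10.32% + 2.04% + 23% = 35.36%.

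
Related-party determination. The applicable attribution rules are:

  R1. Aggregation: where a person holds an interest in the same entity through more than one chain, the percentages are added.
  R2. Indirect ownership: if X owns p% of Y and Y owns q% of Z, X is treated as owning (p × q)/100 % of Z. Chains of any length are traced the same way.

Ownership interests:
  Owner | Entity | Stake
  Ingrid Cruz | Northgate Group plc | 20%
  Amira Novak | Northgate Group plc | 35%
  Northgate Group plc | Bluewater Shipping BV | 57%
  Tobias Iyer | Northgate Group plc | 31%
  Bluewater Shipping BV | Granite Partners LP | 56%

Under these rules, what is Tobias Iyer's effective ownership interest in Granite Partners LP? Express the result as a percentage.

Chain via Northgate Group plc → Bluewater Shipping BV (R2): 31% × 57% × 56% = 9.8952% of Granite Partners LP.

9.8952%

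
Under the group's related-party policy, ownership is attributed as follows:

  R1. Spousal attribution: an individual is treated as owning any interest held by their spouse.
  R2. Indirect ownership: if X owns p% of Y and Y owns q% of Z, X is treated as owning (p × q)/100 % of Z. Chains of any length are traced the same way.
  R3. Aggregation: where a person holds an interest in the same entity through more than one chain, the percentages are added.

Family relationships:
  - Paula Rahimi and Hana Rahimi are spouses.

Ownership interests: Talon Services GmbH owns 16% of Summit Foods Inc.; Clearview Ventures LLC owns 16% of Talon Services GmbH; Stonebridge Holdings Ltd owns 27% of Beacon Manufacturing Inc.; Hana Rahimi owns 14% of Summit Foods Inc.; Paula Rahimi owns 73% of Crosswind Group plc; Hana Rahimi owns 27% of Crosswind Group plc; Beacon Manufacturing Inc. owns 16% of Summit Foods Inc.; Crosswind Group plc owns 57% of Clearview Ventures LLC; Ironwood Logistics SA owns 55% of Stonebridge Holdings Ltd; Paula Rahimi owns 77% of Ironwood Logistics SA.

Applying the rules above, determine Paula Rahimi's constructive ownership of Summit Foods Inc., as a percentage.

By spousal attribution (R1), Paula Rahimi is treated as also owning Hana Rahimi's interest in Crosswind Group plc, giving 73% + 27% = 100%.
By spousal attribution (R1), Paula Rahimi is treated as owning Hana Rahimi's 14% interest in Summit Foods Inc.
Chain via Ironwood Logistics SA → Stonebridge Holdings Ltd → Beacon Manufacturing Inc. (R2): 77% × 55% × 27% × 16% = 1.82952% of Summit Foods Inc.
Chain via Crosswind Group plc → Clearview Ventures LLC → Talon Services GmbH (R2): 100% × 57% × 16% × 16% = 1.4592% of Summit Foods Inc.
Direct interest in Summit Foods Inc: 14%.
Aggregating (R3): 1.82952% + 1.4592% + 14% = 17.28872%.

17.28872%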